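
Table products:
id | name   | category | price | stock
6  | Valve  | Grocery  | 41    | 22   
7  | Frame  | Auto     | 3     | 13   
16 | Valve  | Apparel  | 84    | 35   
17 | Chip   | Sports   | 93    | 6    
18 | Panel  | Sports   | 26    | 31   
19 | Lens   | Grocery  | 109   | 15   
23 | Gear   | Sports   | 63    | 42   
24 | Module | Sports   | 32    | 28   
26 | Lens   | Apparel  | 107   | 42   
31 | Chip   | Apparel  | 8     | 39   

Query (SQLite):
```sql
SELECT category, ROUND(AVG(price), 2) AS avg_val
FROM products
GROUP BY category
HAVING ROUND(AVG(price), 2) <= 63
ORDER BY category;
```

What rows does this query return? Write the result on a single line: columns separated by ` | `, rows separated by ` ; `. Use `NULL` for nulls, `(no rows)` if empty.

Auto | 3 ; Sports | 53.5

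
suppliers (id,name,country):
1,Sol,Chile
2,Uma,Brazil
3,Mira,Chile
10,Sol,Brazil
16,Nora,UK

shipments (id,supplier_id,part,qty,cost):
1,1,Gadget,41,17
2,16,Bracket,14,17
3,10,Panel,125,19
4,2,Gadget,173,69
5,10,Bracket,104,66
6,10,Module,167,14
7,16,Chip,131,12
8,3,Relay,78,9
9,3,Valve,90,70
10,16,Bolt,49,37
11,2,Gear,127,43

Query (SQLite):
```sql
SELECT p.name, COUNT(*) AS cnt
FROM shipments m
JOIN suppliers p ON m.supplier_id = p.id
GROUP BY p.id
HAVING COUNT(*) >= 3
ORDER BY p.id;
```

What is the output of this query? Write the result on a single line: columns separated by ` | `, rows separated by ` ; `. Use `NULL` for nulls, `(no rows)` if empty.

Join each shipments row to its suppliers via supplier_id.
Group joined rows by suppliers.id; compute COUNT(*) per group.
HAVING: keep groups with count ≥ 3.
  1: ids {1} → COUNT(*)=1
  2: ids {4, 11} → COUNT(*)=2
  3: ids {8, 9} → COUNT(*)=2
  10: ids {3, 5, 6} → COUNT(*)=3
  16: ids {2, 7, 10} → COUNT(*)=3

Sol | 3 ; Nora | 3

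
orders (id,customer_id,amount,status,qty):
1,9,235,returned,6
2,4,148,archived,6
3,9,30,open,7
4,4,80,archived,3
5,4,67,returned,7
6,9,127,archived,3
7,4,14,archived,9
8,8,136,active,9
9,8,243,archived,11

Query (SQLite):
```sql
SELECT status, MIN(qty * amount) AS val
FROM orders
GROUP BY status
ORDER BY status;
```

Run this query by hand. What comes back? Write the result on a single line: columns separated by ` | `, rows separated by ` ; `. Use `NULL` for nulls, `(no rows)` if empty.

For each row compute qty * amount.
Group by status; take MIN of the expression per group.
  active: ids {8} → MIN(qty * amount)=1224
  archived: ids {2, 4, 6, 7, 9} → MIN(qty * amount)=126
  open: ids {3} → MIN(qty * amount)=210
  returned: ids {1, 5} → MIN(qty * amount)=469

active | 1224 ; archived | 126 ; open | 210 ; returned | 469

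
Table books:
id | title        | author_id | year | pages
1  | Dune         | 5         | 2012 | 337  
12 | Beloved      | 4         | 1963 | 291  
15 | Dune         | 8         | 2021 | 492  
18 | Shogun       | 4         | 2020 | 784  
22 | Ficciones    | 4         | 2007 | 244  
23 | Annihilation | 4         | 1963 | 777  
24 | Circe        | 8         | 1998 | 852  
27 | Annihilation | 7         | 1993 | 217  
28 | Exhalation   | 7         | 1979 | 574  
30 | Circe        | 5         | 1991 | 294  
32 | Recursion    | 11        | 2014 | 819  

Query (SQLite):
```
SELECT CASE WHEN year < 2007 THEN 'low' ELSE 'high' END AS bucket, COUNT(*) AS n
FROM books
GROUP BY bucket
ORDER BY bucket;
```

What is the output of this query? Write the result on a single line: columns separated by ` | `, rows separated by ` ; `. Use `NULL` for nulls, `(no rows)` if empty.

high | 5 ; low | 6

Bucket rows by year < 2007 → 'low' else 'high'; count each bucket.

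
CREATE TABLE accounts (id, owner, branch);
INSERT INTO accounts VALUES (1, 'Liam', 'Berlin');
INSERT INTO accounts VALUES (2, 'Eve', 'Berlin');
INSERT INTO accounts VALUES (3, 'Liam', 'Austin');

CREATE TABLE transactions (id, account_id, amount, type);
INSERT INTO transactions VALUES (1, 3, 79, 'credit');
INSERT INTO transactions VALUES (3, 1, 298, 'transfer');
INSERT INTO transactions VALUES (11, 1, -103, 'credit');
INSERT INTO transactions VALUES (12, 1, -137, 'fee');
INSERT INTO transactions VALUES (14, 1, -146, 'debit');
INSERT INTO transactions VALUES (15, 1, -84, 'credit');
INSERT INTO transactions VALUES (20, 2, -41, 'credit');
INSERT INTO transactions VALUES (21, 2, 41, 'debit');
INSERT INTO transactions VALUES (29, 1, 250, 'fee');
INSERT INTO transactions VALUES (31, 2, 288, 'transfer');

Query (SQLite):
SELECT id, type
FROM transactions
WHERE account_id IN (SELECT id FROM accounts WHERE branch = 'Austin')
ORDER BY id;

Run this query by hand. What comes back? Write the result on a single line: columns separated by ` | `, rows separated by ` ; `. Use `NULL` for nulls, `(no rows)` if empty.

1 | credit

Inner query: accounts.id where branch = 'Austin'.
Outer: keep transactions rows whose account_id is in that set.
Inner query → {3}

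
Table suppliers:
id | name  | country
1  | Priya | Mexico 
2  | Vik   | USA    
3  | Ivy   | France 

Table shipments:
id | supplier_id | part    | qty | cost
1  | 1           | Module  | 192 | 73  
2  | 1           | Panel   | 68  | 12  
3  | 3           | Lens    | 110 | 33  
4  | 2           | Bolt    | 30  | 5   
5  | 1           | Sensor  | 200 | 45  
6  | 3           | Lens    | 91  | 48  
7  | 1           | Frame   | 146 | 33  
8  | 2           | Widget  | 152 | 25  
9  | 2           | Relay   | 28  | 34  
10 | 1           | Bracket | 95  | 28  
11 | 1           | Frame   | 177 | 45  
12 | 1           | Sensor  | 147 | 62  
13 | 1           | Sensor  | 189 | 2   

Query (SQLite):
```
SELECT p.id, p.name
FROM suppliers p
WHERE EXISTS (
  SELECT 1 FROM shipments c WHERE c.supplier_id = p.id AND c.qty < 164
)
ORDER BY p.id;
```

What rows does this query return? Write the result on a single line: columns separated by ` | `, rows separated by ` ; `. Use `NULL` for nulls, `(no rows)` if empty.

For each suppliers row, check whether any shipments with matching supplier_id has qty < 164.
Keep rows where that is true.

1 | Priya ; 2 | Vik ; 3 | Ivy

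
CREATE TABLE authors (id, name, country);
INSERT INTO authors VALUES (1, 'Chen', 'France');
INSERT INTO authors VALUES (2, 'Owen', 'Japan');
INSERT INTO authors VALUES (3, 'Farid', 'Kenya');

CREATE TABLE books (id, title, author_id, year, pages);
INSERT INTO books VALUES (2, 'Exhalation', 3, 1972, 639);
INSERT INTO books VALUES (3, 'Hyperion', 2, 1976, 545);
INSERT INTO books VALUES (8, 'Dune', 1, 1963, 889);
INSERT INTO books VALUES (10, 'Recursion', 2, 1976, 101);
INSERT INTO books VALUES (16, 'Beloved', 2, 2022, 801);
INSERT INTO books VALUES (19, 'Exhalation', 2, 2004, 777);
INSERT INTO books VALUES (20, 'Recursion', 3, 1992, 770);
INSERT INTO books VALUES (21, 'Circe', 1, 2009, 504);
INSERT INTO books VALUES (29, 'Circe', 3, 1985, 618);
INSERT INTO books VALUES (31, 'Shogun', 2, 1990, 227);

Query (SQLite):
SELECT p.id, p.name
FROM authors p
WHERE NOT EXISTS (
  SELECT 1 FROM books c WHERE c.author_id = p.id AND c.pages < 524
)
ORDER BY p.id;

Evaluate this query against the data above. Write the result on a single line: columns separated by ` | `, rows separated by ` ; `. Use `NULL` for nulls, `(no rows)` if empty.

For each authors row, check whether any books with matching author_id has pages < 524.
Keep rows where that is false.

3 | Farid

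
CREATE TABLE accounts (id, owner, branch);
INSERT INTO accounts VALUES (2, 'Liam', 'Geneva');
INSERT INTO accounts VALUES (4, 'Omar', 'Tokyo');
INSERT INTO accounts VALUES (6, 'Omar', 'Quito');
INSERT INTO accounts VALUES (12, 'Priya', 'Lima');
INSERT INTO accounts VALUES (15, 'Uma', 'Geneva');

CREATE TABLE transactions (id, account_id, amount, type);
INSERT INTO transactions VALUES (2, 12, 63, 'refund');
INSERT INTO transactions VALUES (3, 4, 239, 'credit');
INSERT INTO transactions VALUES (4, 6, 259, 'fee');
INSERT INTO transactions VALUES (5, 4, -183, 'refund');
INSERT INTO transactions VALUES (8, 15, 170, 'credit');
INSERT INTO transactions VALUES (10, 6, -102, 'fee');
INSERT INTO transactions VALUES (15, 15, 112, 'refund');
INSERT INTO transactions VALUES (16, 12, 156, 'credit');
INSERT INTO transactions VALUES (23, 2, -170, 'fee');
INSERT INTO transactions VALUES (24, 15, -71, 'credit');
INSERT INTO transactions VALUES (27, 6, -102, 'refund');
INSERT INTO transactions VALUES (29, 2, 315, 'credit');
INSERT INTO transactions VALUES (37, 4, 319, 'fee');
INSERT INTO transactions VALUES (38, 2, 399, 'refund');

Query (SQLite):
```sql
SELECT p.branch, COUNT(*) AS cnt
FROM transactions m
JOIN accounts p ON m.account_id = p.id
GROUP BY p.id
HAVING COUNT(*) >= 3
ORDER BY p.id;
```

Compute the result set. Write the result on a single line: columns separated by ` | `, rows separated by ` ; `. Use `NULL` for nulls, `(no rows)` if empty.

Geneva | 3 ; Tokyo | 3 ; Quito | 3 ; Geneva | 3

Join each transactions row to its accounts via account_id.
Group joined rows by accounts.id; compute COUNT(*) per group.
HAVING: keep groups with count ≥ 3.
  2: ids {23, 29, 38} → COUNT(*)=3
  4: ids {3, 5, 37} → COUNT(*)=3
  6: ids {4, 10, 27} → COUNT(*)=3
  12: ids {2, 16} → COUNT(*)=2
  15: ids {8, 15, 24} → COUNT(*)=3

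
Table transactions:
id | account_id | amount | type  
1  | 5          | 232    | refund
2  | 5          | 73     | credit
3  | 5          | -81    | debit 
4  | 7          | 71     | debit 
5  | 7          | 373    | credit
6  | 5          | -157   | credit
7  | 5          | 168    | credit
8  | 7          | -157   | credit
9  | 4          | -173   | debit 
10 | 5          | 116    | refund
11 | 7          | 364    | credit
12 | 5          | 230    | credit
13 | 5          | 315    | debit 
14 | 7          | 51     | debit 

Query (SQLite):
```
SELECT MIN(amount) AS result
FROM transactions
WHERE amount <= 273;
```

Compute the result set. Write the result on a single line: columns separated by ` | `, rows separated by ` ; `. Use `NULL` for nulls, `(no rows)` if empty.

-173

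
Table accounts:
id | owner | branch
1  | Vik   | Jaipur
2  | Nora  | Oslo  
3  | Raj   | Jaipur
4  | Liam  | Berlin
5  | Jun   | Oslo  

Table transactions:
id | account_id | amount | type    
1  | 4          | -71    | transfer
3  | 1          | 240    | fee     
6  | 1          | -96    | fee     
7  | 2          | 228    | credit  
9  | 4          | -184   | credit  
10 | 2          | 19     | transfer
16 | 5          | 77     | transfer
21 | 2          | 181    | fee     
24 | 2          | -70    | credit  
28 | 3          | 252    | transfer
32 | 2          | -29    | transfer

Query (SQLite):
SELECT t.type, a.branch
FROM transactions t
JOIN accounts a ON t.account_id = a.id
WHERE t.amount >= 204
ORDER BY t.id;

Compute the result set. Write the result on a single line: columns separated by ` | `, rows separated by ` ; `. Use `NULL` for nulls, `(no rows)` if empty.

fee | Jaipur ; credit | Oslo ; transfer | Jaipur

Each transactions row matches the accounts row where account_id = accounts.id.
Then keep rows with t.amount >= 204.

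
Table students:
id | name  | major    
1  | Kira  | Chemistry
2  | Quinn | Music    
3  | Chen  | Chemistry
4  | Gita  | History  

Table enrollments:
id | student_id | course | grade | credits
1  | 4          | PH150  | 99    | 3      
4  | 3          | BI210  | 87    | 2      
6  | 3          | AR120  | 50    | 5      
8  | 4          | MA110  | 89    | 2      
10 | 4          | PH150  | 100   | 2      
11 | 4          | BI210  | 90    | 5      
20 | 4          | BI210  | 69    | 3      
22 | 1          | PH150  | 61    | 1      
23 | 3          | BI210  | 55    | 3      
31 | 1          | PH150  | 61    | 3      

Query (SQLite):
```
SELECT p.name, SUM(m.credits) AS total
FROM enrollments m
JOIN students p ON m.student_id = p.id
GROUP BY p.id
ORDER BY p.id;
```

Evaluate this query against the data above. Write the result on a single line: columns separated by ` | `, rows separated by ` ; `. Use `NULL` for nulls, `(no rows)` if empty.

Kira | 4 ; Chen | 10 ; Gita | 15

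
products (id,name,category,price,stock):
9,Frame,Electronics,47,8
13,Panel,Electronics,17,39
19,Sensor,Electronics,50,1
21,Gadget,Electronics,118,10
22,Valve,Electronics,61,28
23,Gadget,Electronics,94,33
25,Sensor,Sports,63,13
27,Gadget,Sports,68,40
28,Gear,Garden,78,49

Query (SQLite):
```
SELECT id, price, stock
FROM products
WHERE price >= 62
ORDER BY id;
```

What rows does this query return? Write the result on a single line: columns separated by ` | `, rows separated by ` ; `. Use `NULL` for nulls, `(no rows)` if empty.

price >= 62: ids {21, 23, 25, 27, 28}

21 | 118 | 10 ; 23 | 94 | 33 ; 25 | 63 | 13 ; 27 | 68 | 40 ; 28 | 78 | 49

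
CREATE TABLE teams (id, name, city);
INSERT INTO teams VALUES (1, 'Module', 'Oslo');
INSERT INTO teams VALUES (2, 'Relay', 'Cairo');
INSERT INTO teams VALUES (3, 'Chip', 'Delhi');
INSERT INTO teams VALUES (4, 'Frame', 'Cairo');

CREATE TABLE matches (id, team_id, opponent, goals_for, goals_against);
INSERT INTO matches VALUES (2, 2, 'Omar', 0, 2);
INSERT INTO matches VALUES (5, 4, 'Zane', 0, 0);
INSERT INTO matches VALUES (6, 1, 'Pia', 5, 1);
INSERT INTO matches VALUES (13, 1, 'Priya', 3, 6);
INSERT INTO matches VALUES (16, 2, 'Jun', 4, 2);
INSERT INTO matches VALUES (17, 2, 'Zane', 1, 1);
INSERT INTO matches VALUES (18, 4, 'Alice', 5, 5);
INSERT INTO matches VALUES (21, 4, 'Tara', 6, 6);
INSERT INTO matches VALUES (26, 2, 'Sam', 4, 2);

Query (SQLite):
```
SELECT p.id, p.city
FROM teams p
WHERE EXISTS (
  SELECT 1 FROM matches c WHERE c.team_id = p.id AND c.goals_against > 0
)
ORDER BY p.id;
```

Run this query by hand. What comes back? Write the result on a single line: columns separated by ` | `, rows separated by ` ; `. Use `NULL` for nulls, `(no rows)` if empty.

1 | Oslo ; 2 | Cairo ; 4 | Cairo

For each teams row, check whether any matches with matching team_id has goals_against > 0.
Keep rows where that is true.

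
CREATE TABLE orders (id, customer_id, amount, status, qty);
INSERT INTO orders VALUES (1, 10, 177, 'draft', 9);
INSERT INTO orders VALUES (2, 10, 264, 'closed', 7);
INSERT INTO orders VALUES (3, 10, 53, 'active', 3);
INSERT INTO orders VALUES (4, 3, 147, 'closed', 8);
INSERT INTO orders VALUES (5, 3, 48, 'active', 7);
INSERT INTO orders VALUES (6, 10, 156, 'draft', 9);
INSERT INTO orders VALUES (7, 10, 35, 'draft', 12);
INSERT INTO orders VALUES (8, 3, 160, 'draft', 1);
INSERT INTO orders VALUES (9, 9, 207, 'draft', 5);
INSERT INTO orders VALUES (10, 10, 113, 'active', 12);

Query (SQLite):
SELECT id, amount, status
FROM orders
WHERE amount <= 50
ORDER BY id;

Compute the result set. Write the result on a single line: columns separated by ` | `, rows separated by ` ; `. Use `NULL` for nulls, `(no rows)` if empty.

amount <= 50: ids {5, 7}

5 | 48 | active ; 7 | 35 | draft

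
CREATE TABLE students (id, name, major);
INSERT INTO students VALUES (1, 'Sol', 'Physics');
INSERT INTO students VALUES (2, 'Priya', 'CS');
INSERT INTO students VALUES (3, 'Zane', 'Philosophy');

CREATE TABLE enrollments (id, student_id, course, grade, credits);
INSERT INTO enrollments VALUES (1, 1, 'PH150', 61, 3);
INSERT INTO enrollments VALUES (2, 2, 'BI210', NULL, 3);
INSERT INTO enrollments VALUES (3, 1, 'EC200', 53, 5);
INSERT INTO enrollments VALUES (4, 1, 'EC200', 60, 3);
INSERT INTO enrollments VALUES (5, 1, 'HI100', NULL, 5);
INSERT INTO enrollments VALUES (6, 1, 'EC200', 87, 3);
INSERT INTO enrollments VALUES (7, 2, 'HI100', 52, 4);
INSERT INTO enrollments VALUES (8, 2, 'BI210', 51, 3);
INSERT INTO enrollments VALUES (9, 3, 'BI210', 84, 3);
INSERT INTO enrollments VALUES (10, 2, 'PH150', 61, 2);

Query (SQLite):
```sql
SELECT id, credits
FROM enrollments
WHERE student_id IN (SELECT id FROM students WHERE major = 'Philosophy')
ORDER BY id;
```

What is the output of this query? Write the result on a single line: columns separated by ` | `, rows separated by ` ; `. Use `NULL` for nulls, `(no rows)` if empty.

9 | 3

Inner query: students.id where major = 'Philosophy'.
Outer: keep enrollments rows whose student_id is in that set.
Inner query → {3}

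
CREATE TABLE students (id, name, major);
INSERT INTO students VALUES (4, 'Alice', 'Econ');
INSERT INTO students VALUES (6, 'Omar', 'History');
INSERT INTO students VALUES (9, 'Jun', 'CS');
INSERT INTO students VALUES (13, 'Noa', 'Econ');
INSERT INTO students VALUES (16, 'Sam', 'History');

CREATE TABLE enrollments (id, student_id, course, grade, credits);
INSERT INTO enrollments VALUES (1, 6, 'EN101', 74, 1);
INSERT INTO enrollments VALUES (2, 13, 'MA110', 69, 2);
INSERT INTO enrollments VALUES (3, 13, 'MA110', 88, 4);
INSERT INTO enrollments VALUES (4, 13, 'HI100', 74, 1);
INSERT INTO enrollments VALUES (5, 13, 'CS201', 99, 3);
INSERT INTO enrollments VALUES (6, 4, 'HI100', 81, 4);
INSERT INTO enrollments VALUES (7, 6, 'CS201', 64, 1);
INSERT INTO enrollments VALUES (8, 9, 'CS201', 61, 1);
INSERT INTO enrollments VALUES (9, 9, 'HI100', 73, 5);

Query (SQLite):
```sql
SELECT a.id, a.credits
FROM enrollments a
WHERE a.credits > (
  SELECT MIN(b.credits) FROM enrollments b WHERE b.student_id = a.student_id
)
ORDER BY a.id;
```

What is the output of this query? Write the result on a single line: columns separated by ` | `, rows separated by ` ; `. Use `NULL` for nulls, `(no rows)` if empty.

For each enrollments row a, compute MIN(credits) over rows sharing a.student_id.
Keep row a if a.credits > that per-group MIN.
  student_id=4: MIN(credits) = 4
  student_id=6: MIN(credits) = 1
  student_id=9: MIN(credits) = 1
  student_id=13: MIN(credits) = 1

2 | 2 ; 3 | 4 ; 5 | 3 ; 9 | 5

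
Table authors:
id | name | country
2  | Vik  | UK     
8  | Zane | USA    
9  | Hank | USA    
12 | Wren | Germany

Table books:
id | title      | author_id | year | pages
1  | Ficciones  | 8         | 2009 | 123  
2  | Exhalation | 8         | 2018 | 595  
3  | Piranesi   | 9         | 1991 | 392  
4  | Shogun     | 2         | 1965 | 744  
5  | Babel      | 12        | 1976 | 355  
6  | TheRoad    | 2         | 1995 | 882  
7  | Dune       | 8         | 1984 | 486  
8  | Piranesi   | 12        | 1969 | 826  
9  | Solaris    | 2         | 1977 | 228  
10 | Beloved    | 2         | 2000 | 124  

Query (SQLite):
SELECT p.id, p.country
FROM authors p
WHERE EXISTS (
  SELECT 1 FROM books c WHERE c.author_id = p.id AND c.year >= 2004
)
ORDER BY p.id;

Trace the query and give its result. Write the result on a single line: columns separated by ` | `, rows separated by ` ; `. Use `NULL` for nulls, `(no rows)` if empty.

8 | USA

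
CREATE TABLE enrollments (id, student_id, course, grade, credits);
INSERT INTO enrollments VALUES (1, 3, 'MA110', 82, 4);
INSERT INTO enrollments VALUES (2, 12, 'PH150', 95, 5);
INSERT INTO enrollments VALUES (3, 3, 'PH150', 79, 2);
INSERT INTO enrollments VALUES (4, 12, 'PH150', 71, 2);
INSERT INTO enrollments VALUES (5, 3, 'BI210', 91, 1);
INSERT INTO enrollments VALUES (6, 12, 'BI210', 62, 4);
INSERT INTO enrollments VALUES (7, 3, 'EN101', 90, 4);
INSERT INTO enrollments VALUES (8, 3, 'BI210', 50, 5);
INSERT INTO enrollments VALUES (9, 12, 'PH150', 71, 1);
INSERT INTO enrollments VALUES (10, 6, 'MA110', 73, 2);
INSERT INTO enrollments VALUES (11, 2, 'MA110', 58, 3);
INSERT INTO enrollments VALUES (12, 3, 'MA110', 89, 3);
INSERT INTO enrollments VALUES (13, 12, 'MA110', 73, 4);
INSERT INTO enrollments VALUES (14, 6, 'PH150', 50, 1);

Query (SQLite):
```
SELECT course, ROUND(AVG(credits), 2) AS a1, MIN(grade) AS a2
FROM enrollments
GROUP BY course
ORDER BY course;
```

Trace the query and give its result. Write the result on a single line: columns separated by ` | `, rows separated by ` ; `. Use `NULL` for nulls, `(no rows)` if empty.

BI210 | 3.33 | 50 ; EN101 | 4 | 90 ; MA110 | 3.2 | 58 ; PH150 | 2.2 | 50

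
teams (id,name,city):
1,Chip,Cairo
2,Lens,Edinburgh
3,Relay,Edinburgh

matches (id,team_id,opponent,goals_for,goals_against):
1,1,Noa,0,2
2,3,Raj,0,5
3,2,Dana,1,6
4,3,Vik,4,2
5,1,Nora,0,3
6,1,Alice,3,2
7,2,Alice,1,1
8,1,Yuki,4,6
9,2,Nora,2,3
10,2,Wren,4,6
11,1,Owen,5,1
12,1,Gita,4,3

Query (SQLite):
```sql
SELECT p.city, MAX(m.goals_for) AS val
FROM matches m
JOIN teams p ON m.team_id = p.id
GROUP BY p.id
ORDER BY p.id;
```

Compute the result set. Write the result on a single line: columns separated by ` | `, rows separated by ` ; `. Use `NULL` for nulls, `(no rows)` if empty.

Cairo | 5 ; Edinburgh | 4 ; Edinburgh | 4

Join each matches row to its teams via team_id.
Group joined rows by teams.id; compute MAX(m.goals_for) per group.
  1: ids {1, 5, 6, 8, 11, 12} → MAX(m.goals_for)=5
  2: ids {3, 7, 9, 10} → MAX(m.goals_for)=4
  3: ids {2, 4} → MAX(m.goals_for)=4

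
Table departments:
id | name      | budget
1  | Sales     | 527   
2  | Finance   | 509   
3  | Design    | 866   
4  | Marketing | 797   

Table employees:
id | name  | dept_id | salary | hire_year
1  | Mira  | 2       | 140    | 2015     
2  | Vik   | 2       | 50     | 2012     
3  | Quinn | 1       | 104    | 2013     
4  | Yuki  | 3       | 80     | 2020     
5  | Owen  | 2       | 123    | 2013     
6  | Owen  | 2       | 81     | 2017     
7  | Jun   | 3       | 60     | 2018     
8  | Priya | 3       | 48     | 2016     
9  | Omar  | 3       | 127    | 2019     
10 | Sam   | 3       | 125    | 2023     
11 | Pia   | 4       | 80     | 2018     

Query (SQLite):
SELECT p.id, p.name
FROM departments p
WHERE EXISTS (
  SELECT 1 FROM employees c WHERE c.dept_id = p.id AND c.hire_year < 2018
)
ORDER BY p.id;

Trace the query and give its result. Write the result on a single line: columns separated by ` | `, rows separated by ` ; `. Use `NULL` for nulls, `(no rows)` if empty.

1 | Sales ; 2 | Finance ; 3 | Design

For each departments row, check whether any employees with matching dept_id has hire_year < 2018.
Keep rows where that is true.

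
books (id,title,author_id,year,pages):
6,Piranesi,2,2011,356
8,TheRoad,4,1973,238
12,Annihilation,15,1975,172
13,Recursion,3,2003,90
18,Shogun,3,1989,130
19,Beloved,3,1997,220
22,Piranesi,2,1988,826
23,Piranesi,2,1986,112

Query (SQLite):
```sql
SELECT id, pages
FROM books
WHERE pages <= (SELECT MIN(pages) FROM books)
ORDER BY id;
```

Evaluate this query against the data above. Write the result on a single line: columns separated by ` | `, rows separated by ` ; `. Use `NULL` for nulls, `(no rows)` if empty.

13 | 90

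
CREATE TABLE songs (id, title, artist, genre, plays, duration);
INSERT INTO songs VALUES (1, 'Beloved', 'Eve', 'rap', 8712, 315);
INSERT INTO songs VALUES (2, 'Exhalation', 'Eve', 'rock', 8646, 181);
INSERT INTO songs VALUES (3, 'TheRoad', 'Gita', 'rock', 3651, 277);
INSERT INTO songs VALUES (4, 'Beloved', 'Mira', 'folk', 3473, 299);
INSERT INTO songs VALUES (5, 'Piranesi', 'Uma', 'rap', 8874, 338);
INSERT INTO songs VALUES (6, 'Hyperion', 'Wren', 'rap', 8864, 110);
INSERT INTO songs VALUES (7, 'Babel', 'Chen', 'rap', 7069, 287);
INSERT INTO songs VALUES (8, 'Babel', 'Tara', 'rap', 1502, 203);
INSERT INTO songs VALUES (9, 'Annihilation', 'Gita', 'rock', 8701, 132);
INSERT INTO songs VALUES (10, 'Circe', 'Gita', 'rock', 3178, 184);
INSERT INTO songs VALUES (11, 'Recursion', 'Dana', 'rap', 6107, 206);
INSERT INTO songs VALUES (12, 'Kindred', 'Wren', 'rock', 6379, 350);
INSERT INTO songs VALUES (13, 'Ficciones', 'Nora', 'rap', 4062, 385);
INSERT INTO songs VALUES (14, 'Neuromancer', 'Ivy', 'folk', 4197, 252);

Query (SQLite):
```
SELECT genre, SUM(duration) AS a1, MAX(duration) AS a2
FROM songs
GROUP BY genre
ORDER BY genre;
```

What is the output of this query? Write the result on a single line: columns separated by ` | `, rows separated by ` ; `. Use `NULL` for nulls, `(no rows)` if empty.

Group songs by genre.
Per group compute: SUM(duration), MAX(duration).
  folk: ids {4, 14} → SUM(duration)=551, MAX(duration)=299
  rap: ids {1, 5, 6, 7, 8, 11, 13} → SUM(duration)=1844, MAX(duration)=385
  rock: ids {2, 3, 9, 10, 12} → SUM(duration)=1124, MAX(duration)=350

folk | 551 | 299 ; rap | 1844 | 385 ; rock | 1124 | 350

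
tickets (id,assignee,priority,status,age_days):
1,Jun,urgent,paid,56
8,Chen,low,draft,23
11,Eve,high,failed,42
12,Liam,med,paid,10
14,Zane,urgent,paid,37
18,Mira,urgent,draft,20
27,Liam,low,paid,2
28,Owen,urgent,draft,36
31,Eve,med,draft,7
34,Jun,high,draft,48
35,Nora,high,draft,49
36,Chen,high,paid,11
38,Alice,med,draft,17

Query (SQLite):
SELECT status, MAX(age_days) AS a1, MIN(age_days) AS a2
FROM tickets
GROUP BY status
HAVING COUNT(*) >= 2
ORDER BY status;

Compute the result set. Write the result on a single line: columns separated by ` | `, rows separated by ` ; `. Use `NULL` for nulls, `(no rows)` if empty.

draft | 49 | 7 ; paid | 56 | 2

Group tickets by status.
Per group compute: MAX(age_days), MIN(age_days).
HAVING: drop groups with fewer than 2 rows.
  draft: ids {8, 18, 28, 31, 34, 35, 38} → MAX(age_days)=49, MIN(age_days)=7
  failed: ids {11} → MAX(age_days)=42, MIN(age_days)=42
  paid: ids {1, 12, 14, 27, 36} → MAX(age_days)=56, MIN(age_days)=2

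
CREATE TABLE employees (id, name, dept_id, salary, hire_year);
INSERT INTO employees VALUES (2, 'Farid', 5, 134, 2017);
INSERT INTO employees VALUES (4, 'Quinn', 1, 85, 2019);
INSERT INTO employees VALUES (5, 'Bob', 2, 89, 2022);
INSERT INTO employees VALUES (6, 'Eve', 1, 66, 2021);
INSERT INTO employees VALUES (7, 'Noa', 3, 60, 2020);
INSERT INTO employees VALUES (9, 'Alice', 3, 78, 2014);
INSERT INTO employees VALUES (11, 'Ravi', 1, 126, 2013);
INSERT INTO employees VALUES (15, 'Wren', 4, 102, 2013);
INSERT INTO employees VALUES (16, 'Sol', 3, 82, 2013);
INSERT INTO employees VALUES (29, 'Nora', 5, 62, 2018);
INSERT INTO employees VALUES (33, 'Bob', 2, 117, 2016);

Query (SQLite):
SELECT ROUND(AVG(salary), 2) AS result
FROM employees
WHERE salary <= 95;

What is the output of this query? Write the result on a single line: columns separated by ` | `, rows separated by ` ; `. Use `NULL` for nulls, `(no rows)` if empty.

Rows where salary <= 95 → salary values: [85, 89, 66, 60, 78, 82, 62].
AVG = 522 / 7 (rounded to 2 dp).

74.57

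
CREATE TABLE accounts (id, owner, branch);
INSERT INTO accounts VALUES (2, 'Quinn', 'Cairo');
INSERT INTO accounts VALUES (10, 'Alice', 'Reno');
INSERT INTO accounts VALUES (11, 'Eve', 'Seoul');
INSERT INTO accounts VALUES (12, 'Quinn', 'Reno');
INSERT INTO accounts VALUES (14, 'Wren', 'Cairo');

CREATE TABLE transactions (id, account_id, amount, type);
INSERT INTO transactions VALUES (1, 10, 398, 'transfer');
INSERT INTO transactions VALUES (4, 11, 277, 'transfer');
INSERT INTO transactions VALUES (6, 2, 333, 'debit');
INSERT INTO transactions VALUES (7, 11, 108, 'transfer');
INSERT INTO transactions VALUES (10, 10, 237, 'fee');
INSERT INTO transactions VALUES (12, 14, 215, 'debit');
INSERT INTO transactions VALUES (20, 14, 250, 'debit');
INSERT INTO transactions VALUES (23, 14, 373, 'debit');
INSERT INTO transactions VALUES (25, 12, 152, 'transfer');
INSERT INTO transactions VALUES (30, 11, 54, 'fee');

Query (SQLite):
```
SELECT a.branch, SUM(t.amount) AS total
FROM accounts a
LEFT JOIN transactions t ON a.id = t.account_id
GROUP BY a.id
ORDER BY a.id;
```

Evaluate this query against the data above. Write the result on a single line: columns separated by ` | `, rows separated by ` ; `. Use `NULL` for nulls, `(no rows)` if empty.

Cairo | 333 ; Reno | 635 ; Seoul | 439 ; Reno | 152 ; Cairo | 838

LEFT JOIN keeps every accounts row; unmatched ones get NULL for transactions columns.
Group by accounts.id and compute SUM(t.amount). SUM over an all-NULL group is NULL.
  2: ids {6} → SUM(t.amount)=333
  10: ids {1, 10} → SUM(t.amount)=635
  11: ids {4, 7, 30} → SUM(t.amount)=439
  12: ids {25} → SUM(t.amount)=152
  14: ids {12, 20, 23} → SUM(t.amount)=838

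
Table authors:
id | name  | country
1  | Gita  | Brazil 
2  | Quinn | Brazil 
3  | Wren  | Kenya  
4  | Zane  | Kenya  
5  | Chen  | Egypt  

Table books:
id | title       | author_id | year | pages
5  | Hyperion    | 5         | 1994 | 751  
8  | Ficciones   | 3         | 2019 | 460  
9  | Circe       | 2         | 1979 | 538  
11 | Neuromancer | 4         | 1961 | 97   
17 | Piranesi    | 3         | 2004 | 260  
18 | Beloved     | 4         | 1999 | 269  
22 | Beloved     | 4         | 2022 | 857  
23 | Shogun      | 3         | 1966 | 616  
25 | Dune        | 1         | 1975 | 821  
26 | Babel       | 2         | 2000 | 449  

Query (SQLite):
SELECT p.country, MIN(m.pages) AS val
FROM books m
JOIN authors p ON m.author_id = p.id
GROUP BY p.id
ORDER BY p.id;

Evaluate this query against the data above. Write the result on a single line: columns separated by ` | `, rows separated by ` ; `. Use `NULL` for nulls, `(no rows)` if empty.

Join each books row to its authors via author_id.
Group joined rows by authors.id; compute MIN(m.pages) per group.
  1: ids {25} → MIN(m.pages)=821
  2: ids {9, 26} → MIN(m.pages)=449
  3: ids {8, 17, 23} → MIN(m.pages)=260
  4: ids {11, 18, 22} → MIN(m.pages)=97
  5: ids {5} → MIN(m.pages)=751

Brazil | 821 ; Brazil | 449 ; Kenya | 260 ; Kenya | 97 ; Egypt | 751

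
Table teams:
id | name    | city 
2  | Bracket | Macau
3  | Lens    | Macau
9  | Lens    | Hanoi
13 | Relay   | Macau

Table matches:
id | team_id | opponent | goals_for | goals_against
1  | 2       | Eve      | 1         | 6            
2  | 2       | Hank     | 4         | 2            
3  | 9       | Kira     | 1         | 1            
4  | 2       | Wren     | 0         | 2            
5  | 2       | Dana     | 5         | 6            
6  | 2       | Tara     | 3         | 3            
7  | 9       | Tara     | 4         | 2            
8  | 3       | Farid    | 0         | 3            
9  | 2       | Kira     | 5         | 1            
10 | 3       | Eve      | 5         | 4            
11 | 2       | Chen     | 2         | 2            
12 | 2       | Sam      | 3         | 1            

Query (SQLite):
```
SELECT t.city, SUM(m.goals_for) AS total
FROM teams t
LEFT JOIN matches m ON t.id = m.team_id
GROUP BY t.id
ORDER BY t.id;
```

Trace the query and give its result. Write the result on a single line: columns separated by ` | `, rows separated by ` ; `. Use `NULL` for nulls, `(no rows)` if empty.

Macau | 23 ; Macau | 5 ; Hanoi | 5 ; Macau | NULL

LEFT JOIN keeps every teams row; unmatched ones get NULL for matches columns.
Group by teams.id and compute SUM(m.goals_for). SUM over an all-NULL group is NULL.
  2: ids {1, 2, 4, 5, 6, 9, 11, 12} → SUM(m.goals_for)=23
  3: ids {8, 10} → SUM(m.goals_for)=5
  9: ids {3, 7} → SUM(m.goals_for)=5
  13: ids {—} → SUM(m.goals_for)=NULL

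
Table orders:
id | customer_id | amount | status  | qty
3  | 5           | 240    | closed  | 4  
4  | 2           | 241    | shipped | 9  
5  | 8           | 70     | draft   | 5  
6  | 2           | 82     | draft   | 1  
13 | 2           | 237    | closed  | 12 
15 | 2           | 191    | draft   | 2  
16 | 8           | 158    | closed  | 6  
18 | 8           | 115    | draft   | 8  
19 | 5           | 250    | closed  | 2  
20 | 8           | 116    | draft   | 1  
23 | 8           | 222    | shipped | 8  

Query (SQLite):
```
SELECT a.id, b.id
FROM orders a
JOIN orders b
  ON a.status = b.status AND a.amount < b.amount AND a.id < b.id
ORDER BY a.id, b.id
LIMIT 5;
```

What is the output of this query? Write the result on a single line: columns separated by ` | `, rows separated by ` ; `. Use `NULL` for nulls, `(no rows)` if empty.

3 | 19 ; 5 | 6 ; 5 | 15 ; 5 | 18 ; 5 | 20

Pairs (a,b) with same status, a.amount < b.amount, a.id < b.id.
status groups: closed:{3,13,16,19} draft:{5,6,15,18,20} shipped:{4,23}
Ordered by (a.id, b.id); first 5.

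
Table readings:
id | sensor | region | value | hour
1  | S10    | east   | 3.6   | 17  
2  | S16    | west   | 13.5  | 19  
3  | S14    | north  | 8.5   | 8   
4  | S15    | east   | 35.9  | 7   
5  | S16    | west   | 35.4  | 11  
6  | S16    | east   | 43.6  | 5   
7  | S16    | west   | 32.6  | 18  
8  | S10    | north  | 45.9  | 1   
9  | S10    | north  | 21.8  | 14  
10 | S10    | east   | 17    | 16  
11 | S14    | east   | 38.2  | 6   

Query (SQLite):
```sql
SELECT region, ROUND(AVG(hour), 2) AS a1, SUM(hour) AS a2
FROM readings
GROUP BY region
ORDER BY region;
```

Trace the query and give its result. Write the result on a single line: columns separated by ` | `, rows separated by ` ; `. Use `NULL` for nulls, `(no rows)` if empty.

Group readings by region.
Per group compute: ROUND(AVG(hour), 2), SUM(hour).
  east: ids {1, 4, 6, 10, 11} → ROUND(AVG(hour), 2)=10.2, SUM(hour)=51
  north: ids {3, 8, 9} → ROUND(AVG(hour), 2)=7.67, SUM(hour)=23
  west: ids {2, 5, 7} → ROUND(AVG(hour), 2)=16, SUM(hour)=48

east | 10.2 | 51 ; north | 7.67 | 23 ; west | 16 | 48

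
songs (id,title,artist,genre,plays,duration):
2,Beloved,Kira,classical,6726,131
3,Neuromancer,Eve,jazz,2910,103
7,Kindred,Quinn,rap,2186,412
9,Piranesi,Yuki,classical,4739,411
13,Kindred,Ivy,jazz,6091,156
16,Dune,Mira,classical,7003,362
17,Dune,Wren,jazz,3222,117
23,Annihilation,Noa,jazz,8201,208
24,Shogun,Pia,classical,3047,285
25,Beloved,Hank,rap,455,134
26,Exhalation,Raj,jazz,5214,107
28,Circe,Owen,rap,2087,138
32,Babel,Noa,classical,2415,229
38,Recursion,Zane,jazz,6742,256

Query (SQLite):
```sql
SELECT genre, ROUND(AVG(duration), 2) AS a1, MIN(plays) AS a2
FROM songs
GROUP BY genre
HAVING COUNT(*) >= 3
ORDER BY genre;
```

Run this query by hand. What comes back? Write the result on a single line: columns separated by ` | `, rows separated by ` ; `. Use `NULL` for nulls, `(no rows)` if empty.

Group songs by genre.
Per group compute: ROUND(AVG(duration), 2), MIN(plays).
HAVING: drop groups with fewer than 3 rows.
  classical: ids {2, 9, 16, 24, 32} → ROUND(AVG(duration), 2)=283.6, MIN(plays)=2415
  jazz: ids {3, 13, 17, 23, 26, 38} → ROUND(AVG(duration), 2)=157.83, MIN(plays)=2910
  rap: ids {7, 25, 28} → ROUND(AVG(duration), 2)=228, MIN(plays)=455

classical | 283.6 | 2415 ; jazz | 157.83 | 2910 ; rap | 228 | 455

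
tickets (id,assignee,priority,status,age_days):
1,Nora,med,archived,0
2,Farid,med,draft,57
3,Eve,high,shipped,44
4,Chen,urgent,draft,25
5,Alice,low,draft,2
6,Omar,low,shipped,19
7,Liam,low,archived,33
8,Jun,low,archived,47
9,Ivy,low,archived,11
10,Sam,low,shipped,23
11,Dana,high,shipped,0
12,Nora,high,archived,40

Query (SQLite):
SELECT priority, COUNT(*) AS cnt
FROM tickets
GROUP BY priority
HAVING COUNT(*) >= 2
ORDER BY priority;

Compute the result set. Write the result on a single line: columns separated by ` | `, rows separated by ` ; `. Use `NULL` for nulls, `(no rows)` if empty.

high | 3 ; low | 6 ; med | 2

Partition tickets by priority; compute COUNT(*) within each group.
HAVING: keep groups with count ≥ 2.
  high: ids {3, 11, 12} → COUNT(*)=3
  low: ids {5, 6, 7, 8, 9, 10} → COUNT(*)=6
  med: ids {1, 2} → COUNT(*)=2
  urgent: ids {4} → COUNT(*)=1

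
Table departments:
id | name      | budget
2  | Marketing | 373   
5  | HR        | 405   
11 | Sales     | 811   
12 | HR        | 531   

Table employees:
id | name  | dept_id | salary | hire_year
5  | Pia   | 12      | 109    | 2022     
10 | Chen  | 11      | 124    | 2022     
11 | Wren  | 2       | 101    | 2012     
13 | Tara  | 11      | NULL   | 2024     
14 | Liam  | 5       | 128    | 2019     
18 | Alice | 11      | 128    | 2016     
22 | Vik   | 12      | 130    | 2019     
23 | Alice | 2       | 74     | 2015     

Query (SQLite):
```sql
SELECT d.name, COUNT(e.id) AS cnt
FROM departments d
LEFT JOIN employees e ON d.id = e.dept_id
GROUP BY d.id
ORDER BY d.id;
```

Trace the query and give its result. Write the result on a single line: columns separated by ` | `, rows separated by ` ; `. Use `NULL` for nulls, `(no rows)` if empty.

Marketing | 2 ; HR | 1 ; Sales | 3 ; HR | 2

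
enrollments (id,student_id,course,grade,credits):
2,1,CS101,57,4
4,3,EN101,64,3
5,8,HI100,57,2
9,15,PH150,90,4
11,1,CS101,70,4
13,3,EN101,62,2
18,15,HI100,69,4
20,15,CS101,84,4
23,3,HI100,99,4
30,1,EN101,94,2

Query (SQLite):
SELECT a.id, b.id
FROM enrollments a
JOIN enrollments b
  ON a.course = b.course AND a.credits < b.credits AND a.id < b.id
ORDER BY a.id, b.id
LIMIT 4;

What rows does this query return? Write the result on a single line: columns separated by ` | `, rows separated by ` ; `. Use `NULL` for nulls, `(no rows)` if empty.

5 | 18 ; 5 | 23

Pairs (a,b) with same course, a.credits < b.credits, a.id < b.id.
course groups: CS101:{2,11,20} EN101:{4,13,30} HI100:{5,18,23} PH150:{9}
Ordered by (a.id, b.id); first 4.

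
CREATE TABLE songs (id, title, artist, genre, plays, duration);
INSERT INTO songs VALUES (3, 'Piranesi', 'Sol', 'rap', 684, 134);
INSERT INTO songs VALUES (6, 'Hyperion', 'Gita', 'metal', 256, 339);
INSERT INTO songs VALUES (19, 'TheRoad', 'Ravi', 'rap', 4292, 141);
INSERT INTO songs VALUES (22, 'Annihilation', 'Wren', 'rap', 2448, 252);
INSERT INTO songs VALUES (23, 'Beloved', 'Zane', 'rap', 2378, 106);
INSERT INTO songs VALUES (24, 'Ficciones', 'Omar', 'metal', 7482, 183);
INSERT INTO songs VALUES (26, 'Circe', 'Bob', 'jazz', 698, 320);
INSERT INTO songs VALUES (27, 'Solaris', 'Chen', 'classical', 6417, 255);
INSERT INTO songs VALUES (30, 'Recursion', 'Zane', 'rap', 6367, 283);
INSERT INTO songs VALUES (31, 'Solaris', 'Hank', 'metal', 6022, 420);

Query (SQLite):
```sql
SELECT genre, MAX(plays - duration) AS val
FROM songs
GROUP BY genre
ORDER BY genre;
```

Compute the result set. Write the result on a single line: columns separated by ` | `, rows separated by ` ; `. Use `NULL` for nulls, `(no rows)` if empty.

For each row compute plays - duration.
Group by genre; take MAX of the expression per group.
  classical: ids {27} → MAX(plays - duration)=6162
  jazz: ids {26} → MAX(plays - duration)=378
  metal: ids {6, 24, 31} → MAX(plays - duration)=7299
  rap: ids {3, 19, 22, 23, 30} → MAX(plays - duration)=6084

classical | 6162 ; jazz | 378 ; metal | 7299 ; rap | 6084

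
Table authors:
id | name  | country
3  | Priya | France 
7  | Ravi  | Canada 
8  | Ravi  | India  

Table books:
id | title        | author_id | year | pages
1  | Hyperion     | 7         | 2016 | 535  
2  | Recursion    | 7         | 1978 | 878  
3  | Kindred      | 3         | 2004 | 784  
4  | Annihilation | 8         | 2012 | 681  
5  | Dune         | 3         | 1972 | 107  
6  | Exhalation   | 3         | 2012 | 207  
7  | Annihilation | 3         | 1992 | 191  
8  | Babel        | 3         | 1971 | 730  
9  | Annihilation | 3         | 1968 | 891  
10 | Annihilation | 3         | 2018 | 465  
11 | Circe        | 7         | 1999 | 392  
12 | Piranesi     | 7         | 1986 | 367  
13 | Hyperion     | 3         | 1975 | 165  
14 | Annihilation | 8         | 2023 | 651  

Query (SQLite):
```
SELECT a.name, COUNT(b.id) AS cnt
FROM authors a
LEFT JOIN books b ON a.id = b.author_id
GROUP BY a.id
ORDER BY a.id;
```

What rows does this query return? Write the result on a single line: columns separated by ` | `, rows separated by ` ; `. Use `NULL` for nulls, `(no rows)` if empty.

Priya | 8 ; Ravi | 4 ; Ravi | 2

LEFT JOIN keeps every authors row; unmatched ones get NULL for books columns.
Group by authors.id and compute COUNT(b.id). COUNT(col) of an all-NULL group is 0.
  3: ids {3, 5, 6, 7, 8, 9, 10, 13} → COUNT(b.id)=8
  7: ids {1, 2, 11, 12} → COUNT(b.id)=4
  8: ids {4, 14} → COUNT(b.id)=2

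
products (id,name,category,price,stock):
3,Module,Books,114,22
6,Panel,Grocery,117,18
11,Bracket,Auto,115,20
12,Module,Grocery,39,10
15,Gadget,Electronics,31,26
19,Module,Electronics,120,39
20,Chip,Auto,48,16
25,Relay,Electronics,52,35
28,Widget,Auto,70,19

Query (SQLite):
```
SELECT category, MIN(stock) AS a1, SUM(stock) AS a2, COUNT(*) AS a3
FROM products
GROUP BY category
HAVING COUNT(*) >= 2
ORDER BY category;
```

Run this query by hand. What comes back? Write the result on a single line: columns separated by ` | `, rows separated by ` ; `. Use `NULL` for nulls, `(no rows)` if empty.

Group products by category.
Per group compute: MIN(stock), SUM(stock), COUNT(*).
HAVING: drop groups with fewer than 2 rows.
  Auto: ids {11, 20, 28} → MIN(stock)=16, SUM(stock)=55, COUNT(*)=3
  Books: ids {3} → MIN(stock)=22, SUM(stock)=22, COUNT(*)=1
  Electronics: ids {15, 19, 25} → MIN(stock)=26, SUM(stock)=100, COUNT(*)=3
  Grocery: ids {6, 12} → MIN(stock)=10, SUM(stock)=28, COUNT(*)=2

Auto | 16 | 55 | 3 ; Electronics | 26 | 100 | 3 ; Grocery | 10 | 28 | 2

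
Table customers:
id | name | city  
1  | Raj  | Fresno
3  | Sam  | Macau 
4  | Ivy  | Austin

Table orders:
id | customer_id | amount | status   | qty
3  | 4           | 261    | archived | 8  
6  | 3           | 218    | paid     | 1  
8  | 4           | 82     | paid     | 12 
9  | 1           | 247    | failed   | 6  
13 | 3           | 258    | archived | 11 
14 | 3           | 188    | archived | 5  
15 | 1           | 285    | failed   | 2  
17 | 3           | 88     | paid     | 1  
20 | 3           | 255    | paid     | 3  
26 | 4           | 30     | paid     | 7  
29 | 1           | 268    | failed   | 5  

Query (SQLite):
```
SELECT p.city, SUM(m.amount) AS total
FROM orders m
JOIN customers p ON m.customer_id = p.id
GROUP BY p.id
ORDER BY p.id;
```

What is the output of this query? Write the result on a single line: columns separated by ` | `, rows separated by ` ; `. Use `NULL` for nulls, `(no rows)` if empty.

Join each orders row to its customers via customer_id.
Group joined rows by customers.id; compute SUM(m.amount) per group.
  1: ids {9, 15, 29} → SUM(m.amount)=800
  3: ids {6, 13, 14, 17, 20} → SUM(m.amount)=1007
  4: ids {3, 8, 26} → SUM(m.amount)=373

Fresno | 800 ; Macau | 1007 ; Austin | 373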